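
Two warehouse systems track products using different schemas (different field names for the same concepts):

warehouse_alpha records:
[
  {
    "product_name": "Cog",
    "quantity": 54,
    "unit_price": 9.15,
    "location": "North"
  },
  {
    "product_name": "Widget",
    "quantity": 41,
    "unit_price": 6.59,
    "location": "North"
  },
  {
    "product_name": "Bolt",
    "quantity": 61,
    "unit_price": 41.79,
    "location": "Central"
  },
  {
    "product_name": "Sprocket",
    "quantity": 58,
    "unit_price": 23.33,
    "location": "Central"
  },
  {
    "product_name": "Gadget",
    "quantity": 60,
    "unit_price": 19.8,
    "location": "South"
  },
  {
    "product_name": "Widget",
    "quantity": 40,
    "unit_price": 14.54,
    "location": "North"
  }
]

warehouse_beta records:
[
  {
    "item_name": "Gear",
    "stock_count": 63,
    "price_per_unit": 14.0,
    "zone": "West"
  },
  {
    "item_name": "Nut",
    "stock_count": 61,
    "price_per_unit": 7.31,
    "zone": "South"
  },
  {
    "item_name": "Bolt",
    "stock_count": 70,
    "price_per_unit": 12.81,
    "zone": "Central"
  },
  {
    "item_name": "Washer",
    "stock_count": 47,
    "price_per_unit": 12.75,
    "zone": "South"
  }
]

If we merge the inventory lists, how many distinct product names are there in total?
8

Schema mapping: "product_name" (warehouse_alpha) = "item_name" (warehouse_beta) = product name

Products in warehouse_alpha: ['Bolt', 'Cog', 'Gadget', 'Sprocket', 'Widget']
Products in warehouse_beta: ['Bolt', 'Gear', 'Nut', 'Washer']

Union (unique products): ['Bolt', 'Cog', 'Gadget', 'Gear', 'Nut', 'Sprocket', 'Washer', 'Widget']
Count: 8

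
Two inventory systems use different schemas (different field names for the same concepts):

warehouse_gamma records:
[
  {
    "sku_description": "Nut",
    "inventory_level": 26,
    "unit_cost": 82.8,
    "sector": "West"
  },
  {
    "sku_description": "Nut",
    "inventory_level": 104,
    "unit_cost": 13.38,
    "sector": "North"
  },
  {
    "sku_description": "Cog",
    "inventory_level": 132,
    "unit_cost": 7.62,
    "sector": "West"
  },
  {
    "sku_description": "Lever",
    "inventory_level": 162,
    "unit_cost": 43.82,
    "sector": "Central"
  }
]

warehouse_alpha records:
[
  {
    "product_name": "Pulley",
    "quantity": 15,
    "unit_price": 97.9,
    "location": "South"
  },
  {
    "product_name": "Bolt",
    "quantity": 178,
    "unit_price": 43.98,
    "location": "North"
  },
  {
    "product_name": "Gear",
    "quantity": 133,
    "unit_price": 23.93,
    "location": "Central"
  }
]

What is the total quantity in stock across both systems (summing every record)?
750

To reconcile these schemas, identify the field holding the quantity in stock in each system:
1. In warehouse_gamma it is "inventory_level"
2. In warehouse_alpha it is "quantity"

From warehouse_gamma: 26 + 104 + 132 + 162 = 424
From warehouse_alpha: 15 + 178 + 133 = 326

Total: 424 + 326 = 750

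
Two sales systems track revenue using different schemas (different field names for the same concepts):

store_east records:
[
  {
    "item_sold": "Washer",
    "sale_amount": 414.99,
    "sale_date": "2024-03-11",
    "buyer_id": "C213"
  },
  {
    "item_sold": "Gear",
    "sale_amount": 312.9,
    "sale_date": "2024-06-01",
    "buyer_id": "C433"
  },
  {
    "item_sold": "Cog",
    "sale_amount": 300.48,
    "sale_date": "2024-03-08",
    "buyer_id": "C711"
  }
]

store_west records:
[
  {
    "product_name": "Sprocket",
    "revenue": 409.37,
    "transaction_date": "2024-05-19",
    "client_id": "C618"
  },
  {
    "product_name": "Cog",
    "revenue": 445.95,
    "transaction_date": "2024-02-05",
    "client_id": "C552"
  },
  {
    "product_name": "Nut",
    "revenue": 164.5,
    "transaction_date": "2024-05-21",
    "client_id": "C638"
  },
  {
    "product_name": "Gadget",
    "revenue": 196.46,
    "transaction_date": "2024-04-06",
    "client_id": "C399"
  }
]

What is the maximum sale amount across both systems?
445.95

Reconcile: "sale_amount" (store_east) = "revenue" (store_west) = sale amount

Maximum in store_east: 414.99
Maximum in store_west: 445.95

Overall maximum: max(414.99, 445.95) = 445.95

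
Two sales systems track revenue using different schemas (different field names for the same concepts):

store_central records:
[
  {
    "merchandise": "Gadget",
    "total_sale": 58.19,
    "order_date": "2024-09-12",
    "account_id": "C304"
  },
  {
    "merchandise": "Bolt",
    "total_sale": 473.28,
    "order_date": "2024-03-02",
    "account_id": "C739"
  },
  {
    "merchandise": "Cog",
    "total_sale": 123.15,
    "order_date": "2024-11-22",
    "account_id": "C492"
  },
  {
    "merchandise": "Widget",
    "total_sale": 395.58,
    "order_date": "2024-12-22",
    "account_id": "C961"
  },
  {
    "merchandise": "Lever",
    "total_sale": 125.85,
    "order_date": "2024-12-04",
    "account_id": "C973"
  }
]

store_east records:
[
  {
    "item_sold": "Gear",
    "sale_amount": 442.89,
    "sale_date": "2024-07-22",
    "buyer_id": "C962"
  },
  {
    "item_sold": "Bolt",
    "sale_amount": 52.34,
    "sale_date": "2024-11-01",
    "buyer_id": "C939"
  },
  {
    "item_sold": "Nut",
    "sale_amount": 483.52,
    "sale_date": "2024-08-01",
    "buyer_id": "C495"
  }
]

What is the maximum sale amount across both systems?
483.52

Reconcile: "total_sale" (store_central) = "sale_amount" (store_east) = sale amount

Maximum in store_central: 473.28
Maximum in store_east: 483.52

Overall maximum: max(473.28, 483.52) = 483.52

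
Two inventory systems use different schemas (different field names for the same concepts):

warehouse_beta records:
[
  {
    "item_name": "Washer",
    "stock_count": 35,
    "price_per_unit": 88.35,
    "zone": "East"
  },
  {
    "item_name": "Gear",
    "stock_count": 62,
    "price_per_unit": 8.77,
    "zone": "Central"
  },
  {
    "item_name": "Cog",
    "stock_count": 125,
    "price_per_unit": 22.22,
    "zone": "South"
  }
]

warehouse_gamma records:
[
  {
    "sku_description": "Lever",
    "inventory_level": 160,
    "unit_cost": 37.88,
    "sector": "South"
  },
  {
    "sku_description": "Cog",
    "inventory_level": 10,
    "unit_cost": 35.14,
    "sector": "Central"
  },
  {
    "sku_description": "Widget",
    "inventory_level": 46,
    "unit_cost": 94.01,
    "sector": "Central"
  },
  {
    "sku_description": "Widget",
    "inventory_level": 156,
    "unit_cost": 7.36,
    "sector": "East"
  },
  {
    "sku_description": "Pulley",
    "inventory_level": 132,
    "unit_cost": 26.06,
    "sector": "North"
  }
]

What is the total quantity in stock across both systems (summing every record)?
726

To reconcile these schemas, identify the field holding the quantity in stock in each system:
1. In warehouse_beta it is "stock_count"
2. In warehouse_gamma it is "inventory_level"

From warehouse_beta: 35 + 62 + 125 = 222
From warehouse_gamma: 160 + 10 + 46 + 156 + 132 = 504

Total: 222 + 504 = 726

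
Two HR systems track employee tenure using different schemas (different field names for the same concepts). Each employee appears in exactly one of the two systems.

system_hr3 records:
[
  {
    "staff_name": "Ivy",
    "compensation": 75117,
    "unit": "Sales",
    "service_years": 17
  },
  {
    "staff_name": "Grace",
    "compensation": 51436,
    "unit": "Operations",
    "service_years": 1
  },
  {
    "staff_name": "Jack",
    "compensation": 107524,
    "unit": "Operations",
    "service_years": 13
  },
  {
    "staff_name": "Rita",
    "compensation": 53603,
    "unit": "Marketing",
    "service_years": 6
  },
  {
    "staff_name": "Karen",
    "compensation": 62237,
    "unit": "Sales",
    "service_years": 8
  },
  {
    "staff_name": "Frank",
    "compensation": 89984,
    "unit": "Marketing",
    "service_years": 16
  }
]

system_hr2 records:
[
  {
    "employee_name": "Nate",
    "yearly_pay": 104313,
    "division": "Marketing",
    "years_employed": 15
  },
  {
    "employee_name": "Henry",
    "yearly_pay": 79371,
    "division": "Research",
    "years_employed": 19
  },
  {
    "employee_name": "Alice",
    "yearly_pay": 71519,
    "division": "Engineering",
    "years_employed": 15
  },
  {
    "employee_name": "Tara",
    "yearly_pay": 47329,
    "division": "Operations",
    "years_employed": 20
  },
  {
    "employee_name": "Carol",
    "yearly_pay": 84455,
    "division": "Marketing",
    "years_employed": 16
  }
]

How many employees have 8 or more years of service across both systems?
9

Reconcile schemas: "service_years" (system_hr3) = "years_employed" (system_hr2) = years of service

From system_hr3: 4 employees with >= 8 years
From system_hr2: 5 employees with >= 8 years

Total: 4 + 5 = 9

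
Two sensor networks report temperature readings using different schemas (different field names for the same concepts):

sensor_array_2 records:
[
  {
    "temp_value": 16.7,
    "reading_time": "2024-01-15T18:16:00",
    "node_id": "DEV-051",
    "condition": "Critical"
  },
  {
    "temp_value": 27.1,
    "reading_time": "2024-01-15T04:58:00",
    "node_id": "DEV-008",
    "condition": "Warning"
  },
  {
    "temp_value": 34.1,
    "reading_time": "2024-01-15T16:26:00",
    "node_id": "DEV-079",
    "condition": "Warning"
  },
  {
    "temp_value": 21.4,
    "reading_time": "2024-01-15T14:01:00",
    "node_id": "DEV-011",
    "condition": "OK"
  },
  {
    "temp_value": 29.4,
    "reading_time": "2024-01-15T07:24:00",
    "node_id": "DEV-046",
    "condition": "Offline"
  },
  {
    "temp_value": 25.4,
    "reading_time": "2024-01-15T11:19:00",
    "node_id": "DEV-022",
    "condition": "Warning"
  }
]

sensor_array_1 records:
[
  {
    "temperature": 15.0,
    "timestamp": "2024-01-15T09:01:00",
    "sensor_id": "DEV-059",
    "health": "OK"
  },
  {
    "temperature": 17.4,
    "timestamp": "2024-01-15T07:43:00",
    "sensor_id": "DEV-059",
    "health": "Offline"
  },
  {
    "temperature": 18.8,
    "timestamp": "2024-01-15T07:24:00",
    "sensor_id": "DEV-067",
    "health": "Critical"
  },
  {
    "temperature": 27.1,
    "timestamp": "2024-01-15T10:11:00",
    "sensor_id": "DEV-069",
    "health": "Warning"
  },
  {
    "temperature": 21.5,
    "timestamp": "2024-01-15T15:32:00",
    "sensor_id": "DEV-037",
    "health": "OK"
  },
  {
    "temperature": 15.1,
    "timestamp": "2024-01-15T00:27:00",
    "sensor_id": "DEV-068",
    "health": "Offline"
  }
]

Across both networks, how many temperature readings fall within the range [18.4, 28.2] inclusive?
6

Schema mapping: "temp_value" (sensor_array_2) = "temperature" (sensor_array_1) = temperature

Readings in [18.4, 28.2] from sensor_array_2: 3
Readings in [18.4, 28.2] from sensor_array_1: 3

Total count: 3 + 3 = 6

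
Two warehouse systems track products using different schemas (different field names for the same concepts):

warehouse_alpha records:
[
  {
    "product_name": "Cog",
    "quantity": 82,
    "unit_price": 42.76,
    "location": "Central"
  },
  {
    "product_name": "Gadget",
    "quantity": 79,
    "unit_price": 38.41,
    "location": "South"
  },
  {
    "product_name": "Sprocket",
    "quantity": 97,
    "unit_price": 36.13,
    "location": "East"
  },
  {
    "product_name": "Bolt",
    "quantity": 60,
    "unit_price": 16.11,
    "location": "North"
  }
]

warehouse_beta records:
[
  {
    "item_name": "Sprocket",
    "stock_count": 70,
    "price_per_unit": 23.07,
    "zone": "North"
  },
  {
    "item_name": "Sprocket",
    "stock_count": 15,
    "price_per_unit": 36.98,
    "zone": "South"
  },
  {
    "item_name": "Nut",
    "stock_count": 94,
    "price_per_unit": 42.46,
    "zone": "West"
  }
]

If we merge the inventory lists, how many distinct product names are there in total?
5

Schema mapping: "product_name" (warehouse_alpha) = "item_name" (warehouse_beta) = product name

Products in warehouse_alpha: ['Bolt', 'Cog', 'Gadget', 'Sprocket']
Products in warehouse_beta: ['Nut', 'Sprocket']

Union (unique products): ['Bolt', 'Cog', 'Gadget', 'Nut', 'Sprocket']
Count: 5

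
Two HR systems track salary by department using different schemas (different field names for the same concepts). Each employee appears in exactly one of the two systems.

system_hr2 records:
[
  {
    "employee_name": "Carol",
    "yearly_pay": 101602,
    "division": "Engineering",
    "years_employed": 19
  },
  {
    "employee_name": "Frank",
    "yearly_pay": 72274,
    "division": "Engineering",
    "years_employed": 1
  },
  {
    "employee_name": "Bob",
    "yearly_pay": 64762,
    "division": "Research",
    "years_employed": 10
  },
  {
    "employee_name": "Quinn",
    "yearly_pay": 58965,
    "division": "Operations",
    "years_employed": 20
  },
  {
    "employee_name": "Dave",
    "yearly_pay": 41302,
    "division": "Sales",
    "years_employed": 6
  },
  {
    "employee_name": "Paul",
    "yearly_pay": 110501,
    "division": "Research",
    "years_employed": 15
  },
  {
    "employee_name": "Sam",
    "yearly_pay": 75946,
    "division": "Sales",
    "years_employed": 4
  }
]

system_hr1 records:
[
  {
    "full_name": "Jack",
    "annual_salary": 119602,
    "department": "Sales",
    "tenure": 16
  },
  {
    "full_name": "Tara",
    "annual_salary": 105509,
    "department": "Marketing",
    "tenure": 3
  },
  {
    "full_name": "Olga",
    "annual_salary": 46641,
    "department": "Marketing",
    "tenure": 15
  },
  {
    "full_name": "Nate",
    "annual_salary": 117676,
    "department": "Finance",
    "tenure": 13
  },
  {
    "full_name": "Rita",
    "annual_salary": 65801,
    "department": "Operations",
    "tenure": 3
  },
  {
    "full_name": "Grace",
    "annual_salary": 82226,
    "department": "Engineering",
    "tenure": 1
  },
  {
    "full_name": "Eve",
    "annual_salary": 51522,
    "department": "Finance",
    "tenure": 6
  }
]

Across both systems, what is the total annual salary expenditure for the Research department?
175263

Schema mappings:
- "division" (system_hr2) = "department" (system_hr1) = department
- "yearly_pay" (system_hr2) = "annual_salary" (system_hr1) = salary

Research salaries from system_hr2: 175263
Research salaries from system_hr1: 0

Total: 175263 + 0 = 175263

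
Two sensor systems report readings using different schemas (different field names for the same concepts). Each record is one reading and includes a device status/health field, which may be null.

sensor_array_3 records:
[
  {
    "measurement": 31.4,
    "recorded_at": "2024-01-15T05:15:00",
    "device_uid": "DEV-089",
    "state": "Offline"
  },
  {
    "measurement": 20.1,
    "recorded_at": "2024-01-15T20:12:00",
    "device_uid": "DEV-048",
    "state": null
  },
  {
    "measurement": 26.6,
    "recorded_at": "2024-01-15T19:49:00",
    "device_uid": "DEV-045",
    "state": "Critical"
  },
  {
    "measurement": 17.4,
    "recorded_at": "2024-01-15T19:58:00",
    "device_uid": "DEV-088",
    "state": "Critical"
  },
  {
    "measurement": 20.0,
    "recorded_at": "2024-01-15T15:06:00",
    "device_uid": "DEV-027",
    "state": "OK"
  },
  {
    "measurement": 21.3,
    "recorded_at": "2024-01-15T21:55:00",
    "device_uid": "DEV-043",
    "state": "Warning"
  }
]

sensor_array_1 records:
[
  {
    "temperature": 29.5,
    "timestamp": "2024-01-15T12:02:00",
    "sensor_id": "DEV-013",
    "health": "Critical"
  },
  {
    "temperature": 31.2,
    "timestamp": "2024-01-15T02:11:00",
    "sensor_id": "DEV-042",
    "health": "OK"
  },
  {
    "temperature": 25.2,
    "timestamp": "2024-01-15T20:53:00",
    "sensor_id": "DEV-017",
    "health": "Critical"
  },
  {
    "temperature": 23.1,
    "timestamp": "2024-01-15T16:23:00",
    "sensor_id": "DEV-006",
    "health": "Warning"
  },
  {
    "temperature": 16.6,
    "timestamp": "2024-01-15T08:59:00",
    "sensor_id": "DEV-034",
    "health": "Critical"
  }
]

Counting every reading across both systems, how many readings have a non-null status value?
10

Schema mapping: "state" (sensor_array_3) = "health" (sensor_array_1) = status

Non-null in sensor_array_3: 5
Non-null in sensor_array_1: 5

Total non-null: 5 + 5 = 10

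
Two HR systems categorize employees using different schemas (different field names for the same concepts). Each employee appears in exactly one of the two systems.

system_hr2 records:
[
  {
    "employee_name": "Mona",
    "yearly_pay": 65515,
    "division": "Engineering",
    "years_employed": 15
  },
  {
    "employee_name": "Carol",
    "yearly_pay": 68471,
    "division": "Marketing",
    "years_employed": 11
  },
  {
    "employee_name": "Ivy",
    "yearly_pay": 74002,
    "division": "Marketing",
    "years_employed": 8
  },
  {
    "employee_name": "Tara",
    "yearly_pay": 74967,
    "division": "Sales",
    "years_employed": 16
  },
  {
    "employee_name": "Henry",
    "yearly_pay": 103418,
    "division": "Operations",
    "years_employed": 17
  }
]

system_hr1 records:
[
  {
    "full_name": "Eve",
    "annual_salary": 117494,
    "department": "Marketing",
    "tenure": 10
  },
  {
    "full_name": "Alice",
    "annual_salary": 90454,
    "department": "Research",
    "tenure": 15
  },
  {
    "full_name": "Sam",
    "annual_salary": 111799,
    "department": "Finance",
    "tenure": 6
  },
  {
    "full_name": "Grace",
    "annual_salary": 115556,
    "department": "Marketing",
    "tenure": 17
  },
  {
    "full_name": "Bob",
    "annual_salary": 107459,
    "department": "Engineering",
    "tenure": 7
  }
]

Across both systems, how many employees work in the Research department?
1

Schema mapping: "division" (system_hr2) = "department" (system_hr1) = department

Research employees in system_hr2: 0
Research employees in system_hr1: 1

Total in Research: 0 + 1 = 1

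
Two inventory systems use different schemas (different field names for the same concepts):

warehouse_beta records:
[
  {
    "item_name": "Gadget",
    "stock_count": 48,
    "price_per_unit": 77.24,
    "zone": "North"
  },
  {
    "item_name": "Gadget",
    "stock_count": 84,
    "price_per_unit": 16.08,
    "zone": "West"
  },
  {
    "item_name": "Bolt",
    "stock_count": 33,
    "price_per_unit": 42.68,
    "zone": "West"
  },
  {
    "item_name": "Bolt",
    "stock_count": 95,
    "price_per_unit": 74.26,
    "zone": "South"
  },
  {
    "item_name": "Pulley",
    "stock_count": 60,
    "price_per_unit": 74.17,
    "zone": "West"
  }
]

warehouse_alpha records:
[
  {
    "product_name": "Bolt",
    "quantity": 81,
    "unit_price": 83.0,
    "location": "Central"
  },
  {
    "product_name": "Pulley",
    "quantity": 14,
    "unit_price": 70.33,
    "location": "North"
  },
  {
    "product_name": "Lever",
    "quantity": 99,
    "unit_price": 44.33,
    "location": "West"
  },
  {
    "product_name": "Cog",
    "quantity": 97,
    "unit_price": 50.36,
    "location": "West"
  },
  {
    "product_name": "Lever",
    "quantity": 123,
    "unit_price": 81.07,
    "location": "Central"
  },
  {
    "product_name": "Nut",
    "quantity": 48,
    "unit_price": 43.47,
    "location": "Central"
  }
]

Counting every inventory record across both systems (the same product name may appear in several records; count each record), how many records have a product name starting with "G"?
2

Schema mapping: "item_name" (warehouse_beta) = "product_name" (warehouse_alpha) = product name

Records with product name starting with "G" in warehouse_beta: 2
Records with product name starting with "G" in warehouse_alpha: 0

Total: 2 + 0 = 2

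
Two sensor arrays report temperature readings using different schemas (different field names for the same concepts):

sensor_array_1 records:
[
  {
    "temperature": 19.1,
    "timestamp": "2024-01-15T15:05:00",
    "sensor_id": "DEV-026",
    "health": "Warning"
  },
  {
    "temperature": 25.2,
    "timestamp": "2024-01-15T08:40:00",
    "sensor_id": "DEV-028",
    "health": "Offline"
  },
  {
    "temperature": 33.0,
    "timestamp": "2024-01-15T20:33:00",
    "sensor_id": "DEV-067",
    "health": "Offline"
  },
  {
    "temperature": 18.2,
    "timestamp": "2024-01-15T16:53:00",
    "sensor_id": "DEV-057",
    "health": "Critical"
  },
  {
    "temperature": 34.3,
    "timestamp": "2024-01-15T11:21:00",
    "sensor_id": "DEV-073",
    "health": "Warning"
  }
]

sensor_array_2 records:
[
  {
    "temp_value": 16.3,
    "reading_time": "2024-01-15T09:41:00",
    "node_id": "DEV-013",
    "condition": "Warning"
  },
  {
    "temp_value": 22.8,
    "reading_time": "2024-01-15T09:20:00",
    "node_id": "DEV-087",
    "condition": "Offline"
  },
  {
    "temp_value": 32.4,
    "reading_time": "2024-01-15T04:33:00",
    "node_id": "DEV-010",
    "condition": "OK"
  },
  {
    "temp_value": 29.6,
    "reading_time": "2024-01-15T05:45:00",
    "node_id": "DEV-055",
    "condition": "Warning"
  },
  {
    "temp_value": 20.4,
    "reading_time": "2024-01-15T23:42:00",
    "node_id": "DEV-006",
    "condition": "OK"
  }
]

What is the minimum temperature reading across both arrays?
16.3

Schema mapping: "temperature" (sensor_array_1) = "temp_value" (sensor_array_2) = temperature reading

Minimum in sensor_array_1: 18.2
Minimum in sensor_array_2: 16.3

Overall minimum: min(18.2, 16.3) = 16.3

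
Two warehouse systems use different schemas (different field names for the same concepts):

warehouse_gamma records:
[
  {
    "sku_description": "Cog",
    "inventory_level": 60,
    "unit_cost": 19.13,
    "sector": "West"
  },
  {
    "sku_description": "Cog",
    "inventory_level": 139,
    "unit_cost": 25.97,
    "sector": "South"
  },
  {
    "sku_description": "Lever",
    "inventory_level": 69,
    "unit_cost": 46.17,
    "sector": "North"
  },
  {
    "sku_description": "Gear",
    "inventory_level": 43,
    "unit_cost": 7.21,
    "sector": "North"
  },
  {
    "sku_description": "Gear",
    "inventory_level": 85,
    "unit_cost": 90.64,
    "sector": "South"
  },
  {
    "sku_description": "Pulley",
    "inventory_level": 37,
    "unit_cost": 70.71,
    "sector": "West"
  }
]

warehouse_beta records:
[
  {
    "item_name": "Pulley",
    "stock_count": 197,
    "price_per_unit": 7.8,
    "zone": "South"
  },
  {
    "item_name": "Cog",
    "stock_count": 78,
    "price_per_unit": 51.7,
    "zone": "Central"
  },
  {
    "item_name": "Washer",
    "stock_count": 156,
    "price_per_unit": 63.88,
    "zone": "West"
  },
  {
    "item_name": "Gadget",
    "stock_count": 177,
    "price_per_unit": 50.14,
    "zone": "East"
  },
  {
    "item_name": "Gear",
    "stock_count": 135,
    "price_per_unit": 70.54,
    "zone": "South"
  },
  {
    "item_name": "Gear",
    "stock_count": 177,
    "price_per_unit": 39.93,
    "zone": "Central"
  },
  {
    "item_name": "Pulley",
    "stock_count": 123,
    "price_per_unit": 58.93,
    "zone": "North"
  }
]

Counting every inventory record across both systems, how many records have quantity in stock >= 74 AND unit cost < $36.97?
2

Schema mappings:
- "inventory_level" (warehouse_gamma) = "stock_count" (warehouse_beta) = quantity
- "unit_cost" (warehouse_gamma) = "price_per_unit" (warehouse_beta) = unit cost

Records meeting both conditions in warehouse_gamma: 1
Records meeting both conditions in warehouse_beta: 1

Total: 1 + 1 = 2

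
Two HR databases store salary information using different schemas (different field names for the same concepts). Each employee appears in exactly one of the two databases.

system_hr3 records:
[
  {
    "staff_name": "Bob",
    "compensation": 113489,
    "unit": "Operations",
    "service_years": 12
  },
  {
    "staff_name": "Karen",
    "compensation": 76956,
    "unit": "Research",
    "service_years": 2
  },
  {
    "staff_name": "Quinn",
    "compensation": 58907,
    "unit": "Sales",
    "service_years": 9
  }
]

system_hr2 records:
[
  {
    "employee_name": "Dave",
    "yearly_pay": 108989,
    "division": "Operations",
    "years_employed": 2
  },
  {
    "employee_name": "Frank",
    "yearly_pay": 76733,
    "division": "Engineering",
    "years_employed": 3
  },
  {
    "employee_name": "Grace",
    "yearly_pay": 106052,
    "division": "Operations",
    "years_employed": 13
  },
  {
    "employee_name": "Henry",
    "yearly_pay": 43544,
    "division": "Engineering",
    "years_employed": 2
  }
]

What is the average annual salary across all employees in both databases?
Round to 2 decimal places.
83524.29

Schema mapping: "compensation" (system_hr3) = "yearly_pay" (system_hr2) = annual salary

All salaries: [113489, 76956, 58907, 108989, 76733, 106052, 43544]
Sum: 584670
Count: 7
Average: 584670 / 7 = 83524.29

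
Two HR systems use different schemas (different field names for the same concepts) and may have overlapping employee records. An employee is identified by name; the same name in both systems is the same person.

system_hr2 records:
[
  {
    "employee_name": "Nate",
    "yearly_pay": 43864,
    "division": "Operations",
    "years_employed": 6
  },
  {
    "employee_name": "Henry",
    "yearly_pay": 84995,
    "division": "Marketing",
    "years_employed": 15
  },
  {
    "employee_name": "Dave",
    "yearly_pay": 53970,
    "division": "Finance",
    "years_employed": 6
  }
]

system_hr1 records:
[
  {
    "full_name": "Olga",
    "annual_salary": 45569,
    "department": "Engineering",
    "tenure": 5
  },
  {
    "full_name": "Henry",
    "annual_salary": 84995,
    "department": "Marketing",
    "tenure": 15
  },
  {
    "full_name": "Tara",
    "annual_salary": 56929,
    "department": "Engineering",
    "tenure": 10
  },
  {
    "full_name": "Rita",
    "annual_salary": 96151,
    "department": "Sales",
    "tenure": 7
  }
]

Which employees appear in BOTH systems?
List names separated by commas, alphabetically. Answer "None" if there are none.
Henry

Schema mapping: "employee_name" (system_hr2) = "full_name" (system_hr1) = employee name

Names in system_hr2: ['Dave', 'Henry', 'Nate']
Names in system_hr1: ['Henry', 'Olga', 'Rita', 'Tara']

Intersection: ['Henry']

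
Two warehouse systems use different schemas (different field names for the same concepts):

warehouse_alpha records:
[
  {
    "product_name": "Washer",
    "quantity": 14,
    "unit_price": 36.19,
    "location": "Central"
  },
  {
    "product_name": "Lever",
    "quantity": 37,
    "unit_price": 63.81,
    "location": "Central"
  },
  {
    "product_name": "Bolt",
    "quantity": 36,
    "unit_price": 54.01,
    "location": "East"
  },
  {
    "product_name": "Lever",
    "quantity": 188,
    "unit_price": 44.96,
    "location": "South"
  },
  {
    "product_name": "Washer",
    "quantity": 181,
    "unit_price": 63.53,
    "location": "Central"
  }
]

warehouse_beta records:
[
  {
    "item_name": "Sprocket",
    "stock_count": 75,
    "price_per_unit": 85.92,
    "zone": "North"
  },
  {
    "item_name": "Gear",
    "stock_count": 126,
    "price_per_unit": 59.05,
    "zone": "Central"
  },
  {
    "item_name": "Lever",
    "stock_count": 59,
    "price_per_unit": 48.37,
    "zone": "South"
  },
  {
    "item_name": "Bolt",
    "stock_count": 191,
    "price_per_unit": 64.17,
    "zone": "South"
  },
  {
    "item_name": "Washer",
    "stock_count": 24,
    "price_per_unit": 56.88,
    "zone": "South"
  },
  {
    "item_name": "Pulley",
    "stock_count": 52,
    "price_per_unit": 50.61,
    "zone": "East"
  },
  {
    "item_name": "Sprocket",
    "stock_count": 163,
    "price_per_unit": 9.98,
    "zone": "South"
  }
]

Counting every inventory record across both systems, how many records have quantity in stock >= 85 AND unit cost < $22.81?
1

Schema mappings:
- "quantity" (warehouse_alpha) = "stock_count" (warehouse_beta) = quantity
- "unit_price" (warehouse_alpha) = "price_per_unit" (warehouse_beta) = unit cost

Records meeting both conditions in warehouse_alpha: 0
Records meeting both conditions in warehouse_beta: 1

Total: 0 + 1 = 1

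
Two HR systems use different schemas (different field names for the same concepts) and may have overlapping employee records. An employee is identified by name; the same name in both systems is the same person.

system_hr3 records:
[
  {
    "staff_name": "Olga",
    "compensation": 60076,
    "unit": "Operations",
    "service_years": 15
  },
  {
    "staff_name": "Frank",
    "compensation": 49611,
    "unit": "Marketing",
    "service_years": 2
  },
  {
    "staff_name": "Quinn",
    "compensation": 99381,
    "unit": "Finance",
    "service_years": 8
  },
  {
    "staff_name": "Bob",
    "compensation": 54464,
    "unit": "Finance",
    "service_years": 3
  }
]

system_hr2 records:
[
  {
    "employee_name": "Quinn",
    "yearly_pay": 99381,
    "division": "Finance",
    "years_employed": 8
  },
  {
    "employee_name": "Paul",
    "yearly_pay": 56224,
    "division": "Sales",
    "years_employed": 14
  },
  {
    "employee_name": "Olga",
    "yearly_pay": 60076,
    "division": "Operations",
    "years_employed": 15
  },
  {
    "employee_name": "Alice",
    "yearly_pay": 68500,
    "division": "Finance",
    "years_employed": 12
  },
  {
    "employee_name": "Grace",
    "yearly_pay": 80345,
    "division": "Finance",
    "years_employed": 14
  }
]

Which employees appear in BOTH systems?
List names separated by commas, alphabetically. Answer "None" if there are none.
Olga, Quinn

Schema mapping: "staff_name" (system_hr3) = "employee_name" (system_hr2) = employee name

Names in system_hr3: ['Bob', 'Frank', 'Olga', 'Quinn']
Names in system_hr2: ['Alice', 'Grace', 'Olga', 'Paul', 'Quinn']

Intersection: ['Olga', 'Quinn']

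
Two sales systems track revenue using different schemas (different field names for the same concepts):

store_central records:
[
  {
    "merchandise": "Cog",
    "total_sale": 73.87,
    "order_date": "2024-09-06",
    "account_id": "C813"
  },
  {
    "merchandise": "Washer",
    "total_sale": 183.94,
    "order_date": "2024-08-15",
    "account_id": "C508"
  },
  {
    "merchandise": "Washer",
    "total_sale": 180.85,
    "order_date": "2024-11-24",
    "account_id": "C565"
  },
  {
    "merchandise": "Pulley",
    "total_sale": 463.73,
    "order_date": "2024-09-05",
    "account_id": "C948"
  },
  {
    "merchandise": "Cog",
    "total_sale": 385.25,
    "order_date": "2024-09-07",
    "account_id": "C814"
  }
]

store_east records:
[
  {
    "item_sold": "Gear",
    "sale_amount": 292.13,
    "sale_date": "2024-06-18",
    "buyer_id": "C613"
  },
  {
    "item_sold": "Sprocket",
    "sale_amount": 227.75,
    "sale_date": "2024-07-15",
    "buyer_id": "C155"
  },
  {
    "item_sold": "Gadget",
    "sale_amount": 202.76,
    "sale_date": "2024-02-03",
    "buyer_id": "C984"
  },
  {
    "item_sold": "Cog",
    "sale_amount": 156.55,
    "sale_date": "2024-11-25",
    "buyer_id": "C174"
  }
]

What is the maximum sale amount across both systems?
463.73

Reconcile: "total_sale" (store_central) = "sale_amount" (store_east) = sale amount

Maximum in store_central: 463.73
Maximum in store_east: 292.13

Overall maximum: max(463.73, 292.13) = 463.73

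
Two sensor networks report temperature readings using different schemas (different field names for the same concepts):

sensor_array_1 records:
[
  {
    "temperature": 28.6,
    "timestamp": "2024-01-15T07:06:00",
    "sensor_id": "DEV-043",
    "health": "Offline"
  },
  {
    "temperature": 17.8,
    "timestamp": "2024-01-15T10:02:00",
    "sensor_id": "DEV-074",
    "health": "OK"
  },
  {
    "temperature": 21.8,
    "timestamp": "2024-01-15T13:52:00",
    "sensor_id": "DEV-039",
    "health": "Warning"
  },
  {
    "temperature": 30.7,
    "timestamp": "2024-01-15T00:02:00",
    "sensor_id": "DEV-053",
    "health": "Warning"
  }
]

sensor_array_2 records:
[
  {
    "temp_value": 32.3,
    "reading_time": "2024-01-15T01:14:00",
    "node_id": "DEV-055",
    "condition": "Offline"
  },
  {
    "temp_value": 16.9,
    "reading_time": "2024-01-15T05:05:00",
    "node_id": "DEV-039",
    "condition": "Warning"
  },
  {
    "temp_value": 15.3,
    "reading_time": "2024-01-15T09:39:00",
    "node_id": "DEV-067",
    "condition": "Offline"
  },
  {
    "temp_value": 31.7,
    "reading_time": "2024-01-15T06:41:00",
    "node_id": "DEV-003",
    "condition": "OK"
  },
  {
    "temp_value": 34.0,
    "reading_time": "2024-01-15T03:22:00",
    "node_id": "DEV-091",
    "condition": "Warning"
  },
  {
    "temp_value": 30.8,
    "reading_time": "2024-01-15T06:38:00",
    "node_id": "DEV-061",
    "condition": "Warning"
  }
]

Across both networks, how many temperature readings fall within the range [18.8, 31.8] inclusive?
5

Schema mapping: "temperature" (sensor_array_1) = "temp_value" (sensor_array_2) = temperature

Readings in [18.8, 31.8] from sensor_array_1: 3
Readings in [18.8, 31.8] from sensor_array_2: 2

Total count: 3 + 2 = 5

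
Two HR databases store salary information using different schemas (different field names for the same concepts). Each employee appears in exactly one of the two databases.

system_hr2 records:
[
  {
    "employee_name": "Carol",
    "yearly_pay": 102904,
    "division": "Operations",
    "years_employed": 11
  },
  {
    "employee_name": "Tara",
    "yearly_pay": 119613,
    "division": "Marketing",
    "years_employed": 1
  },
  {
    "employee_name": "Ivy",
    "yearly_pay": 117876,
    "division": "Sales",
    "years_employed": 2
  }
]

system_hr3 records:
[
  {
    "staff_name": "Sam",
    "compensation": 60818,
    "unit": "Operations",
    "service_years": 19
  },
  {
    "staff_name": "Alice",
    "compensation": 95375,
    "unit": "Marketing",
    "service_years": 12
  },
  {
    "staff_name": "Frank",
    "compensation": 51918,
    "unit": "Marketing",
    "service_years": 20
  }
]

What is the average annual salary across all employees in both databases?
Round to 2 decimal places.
91417.33

Schema mapping: "yearly_pay" (system_hr2) = "compensation" (system_hr3) = annual salary

All salaries: [102904, 119613, 117876, 60818, 95375, 51918]
Sum: 548504
Count: 6
Average: 548504 / 6 = 91417.33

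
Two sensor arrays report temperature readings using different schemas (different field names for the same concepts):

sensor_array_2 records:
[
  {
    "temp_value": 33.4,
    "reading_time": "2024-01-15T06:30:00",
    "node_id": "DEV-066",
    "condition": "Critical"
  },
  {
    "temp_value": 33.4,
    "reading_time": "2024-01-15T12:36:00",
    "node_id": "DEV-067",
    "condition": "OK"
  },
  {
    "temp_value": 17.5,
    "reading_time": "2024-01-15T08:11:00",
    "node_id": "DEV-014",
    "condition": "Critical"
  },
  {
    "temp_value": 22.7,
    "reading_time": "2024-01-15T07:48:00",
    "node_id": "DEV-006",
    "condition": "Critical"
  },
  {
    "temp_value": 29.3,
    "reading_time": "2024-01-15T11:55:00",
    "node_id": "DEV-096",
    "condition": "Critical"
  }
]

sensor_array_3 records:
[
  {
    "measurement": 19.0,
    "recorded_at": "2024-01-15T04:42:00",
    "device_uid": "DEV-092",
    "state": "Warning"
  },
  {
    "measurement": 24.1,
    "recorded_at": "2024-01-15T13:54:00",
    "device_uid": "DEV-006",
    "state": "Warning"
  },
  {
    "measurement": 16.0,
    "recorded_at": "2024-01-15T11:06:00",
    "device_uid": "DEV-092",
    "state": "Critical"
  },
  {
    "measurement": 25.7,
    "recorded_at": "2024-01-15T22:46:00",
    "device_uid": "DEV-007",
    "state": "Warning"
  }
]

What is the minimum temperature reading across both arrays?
16.0

Schema mapping: "temp_value" (sensor_array_2) = "measurement" (sensor_array_3) = temperature reading

Minimum in sensor_array_2: 17.5
Minimum in sensor_array_3: 16.0

Overall minimum: min(17.5, 16.0) = 16.0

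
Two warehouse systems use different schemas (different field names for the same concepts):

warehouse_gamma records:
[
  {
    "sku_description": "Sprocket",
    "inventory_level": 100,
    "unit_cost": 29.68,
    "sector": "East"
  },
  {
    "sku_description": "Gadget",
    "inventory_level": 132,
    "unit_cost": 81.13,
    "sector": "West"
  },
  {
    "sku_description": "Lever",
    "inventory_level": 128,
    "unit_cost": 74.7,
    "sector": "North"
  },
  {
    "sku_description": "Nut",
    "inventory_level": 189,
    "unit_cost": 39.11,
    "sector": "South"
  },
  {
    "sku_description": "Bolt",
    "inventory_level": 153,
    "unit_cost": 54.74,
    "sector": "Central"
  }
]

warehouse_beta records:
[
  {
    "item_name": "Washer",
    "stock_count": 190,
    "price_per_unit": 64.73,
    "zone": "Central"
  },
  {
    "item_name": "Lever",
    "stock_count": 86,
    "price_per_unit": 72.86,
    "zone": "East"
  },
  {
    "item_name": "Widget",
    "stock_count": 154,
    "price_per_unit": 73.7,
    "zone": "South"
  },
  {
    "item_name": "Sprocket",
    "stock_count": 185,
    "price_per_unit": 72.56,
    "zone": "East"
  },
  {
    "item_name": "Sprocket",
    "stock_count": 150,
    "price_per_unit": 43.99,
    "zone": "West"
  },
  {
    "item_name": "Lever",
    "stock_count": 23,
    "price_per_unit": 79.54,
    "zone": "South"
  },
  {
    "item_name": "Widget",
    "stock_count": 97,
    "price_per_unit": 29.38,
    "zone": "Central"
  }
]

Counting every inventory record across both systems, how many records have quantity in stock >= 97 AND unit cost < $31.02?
2

Schema mappings:
- "inventory_level" (warehouse_gamma) = "stock_count" (warehouse_beta) = quantity
- "unit_cost" (warehouse_gamma) = "price_per_unit" (warehouse_beta) = unit cost

Records meeting both conditions in warehouse_gamma: 1
Records meeting both conditions in warehouse_beta: 1

Total: 1 + 1 = 2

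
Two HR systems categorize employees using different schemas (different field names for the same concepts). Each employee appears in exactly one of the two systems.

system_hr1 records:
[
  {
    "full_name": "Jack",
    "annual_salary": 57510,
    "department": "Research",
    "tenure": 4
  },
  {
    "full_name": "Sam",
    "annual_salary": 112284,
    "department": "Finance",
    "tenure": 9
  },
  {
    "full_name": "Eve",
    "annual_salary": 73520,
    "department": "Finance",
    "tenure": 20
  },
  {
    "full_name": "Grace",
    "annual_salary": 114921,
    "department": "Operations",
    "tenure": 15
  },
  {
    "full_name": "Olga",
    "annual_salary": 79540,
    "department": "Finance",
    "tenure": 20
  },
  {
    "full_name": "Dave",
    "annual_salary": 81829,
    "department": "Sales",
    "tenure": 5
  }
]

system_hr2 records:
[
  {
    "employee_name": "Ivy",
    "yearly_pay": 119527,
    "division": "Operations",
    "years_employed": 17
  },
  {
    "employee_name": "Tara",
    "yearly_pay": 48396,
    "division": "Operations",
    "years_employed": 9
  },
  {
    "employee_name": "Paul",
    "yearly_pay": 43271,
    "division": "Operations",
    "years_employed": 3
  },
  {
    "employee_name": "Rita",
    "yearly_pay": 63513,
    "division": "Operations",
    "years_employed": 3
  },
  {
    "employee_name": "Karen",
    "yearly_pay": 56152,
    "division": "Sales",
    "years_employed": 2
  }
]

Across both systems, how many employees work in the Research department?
1

Schema mapping: "department" (system_hr1) = "division" (system_hr2) = department

Research employees in system_hr1: 1
Research employees in system_hr2: 0

Total in Research: 1 + 0 = 1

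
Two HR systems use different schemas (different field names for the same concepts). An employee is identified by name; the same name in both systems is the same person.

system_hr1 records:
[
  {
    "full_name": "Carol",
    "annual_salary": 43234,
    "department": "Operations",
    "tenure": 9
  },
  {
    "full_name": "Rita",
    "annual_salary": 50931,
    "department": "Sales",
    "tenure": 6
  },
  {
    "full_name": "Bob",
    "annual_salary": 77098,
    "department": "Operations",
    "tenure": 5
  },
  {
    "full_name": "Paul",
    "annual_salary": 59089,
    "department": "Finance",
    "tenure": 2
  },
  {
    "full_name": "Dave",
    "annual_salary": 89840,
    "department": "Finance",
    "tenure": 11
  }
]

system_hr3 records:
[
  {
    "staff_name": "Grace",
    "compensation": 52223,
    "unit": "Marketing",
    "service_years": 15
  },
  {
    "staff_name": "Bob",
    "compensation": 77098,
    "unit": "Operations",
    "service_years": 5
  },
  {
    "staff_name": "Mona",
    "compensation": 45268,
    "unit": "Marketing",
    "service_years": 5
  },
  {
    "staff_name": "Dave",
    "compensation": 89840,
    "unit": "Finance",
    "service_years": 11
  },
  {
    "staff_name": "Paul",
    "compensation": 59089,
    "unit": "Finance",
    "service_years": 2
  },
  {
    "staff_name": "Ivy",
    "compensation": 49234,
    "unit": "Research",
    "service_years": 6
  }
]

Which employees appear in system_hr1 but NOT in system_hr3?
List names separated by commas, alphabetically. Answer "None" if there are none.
Carol, Rita

Schema mapping: "full_name" (system_hr1) = "staff_name" (system_hr3) = employee name

Names in system_hr1: ['Bob', 'Carol', 'Dave', 'Paul', 'Rita']
Names in system_hr3: ['Bob', 'Dave', 'Grace', 'Ivy', 'Mona', 'Paul']

In system_hr1 but not system_hr3: ['Carol', 'Rita']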